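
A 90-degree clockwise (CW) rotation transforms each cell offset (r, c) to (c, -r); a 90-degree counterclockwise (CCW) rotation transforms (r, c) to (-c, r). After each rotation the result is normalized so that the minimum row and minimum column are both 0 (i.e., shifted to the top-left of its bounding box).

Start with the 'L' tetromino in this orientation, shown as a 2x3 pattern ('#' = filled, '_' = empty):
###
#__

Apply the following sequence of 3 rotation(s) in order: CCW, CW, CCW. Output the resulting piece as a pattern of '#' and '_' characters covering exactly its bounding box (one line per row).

Start:
###
#__
After rotation 1 (CCW):
#_
#_
##
After rotation 2 (CW):
###
#__
After rotation 3 (CCW):
#_
#_
##

Answer: #_
#_
##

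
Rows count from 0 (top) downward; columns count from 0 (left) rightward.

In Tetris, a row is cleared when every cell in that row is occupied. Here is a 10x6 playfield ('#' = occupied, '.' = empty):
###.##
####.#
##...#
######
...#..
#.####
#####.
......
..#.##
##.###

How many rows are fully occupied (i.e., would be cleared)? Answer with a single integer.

Answer: 1

Derivation:
Check each row:
  row 0: 1 empty cell -> not full
  row 1: 1 empty cell -> not full
  row 2: 3 empty cells -> not full
  row 3: 0 empty cells -> FULL (clear)
  row 4: 5 empty cells -> not full
  row 5: 1 empty cell -> not full
  row 6: 1 empty cell -> not full
  row 7: 6 empty cells -> not full
  row 8: 3 empty cells -> not full
  row 9: 1 empty cell -> not full
Total rows cleared: 1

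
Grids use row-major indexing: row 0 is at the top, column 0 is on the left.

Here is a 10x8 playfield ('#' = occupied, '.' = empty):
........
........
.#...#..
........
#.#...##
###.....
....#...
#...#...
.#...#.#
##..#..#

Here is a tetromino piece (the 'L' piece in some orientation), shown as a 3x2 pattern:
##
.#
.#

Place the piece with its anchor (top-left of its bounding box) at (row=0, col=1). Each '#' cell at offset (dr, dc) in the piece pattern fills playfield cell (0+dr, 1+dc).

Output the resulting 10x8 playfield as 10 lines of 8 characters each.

Answer: .##.....
..#.....
.##..#..
........
#.#...##
###.....
....#...
#...#...
.#...#.#
##..#..#

Derivation:
Fill (0+0,1+0) = (0,1)
Fill (0+0,1+1) = (0,2)
Fill (0+1,1+1) = (1,2)
Fill (0+2,1+1) = (2,2)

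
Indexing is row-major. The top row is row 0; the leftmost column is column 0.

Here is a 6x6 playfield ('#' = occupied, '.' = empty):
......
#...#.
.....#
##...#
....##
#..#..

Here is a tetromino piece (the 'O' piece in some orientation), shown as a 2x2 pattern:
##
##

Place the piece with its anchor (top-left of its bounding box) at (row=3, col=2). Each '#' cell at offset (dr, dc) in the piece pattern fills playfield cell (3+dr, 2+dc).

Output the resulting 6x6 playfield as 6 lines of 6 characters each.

Answer: ......
#...#.
.....#
####.#
..####
#..#..

Derivation:
Fill (3+0,2+0) = (3,2)
Fill (3+0,2+1) = (3,3)
Fill (3+1,2+0) = (4,2)
Fill (3+1,2+1) = (4,3)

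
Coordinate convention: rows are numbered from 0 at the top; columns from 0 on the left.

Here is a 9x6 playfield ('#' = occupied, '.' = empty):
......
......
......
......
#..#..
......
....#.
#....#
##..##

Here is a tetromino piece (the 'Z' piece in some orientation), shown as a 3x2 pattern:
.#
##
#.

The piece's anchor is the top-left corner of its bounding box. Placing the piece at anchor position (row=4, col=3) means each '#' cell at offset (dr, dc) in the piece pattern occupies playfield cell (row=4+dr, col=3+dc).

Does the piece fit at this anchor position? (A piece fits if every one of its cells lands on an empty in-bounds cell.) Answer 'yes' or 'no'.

Answer: yes

Derivation:
Check each piece cell at anchor (4, 3):
  offset (0,1) -> (4,4): empty -> OK
  offset (1,0) -> (5,3): empty -> OK
  offset (1,1) -> (5,4): empty -> OK
  offset (2,0) -> (6,3): empty -> OK
All cells valid: yes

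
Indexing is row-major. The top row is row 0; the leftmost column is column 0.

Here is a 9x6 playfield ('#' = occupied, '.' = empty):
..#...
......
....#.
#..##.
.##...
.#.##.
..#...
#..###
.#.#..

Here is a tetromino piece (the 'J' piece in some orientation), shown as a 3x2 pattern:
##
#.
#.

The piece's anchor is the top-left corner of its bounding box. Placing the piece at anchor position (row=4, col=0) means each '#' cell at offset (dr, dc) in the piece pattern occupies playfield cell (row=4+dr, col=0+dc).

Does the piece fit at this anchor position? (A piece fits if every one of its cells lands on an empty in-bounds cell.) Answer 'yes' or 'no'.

Answer: no

Derivation:
Check each piece cell at anchor (4, 0):
  offset (0,0) -> (4,0): empty -> OK
  offset (0,1) -> (4,1): occupied ('#') -> FAIL
  offset (1,0) -> (5,0): empty -> OK
  offset (2,0) -> (6,0): empty -> OK
All cells valid: no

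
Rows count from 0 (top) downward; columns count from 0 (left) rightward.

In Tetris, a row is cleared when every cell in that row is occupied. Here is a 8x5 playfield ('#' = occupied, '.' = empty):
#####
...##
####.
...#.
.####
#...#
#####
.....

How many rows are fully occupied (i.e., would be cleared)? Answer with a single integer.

Check each row:
  row 0: 0 empty cells -> FULL (clear)
  row 1: 3 empty cells -> not full
  row 2: 1 empty cell -> not full
  row 3: 4 empty cells -> not full
  row 4: 1 empty cell -> not full
  row 5: 3 empty cells -> not full
  row 6: 0 empty cells -> FULL (clear)
  row 7: 5 empty cells -> not full
Total rows cleared: 2

Answer: 2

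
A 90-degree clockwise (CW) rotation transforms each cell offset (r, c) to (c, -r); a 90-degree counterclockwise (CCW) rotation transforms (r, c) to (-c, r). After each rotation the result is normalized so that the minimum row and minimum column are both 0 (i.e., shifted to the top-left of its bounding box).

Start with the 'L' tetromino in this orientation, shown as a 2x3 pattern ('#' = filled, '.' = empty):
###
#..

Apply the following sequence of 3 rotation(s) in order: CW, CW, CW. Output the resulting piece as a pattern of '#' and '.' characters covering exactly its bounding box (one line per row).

Answer: #.
#.
##

Derivation:
Start:
###
#..
After rotation 1 (CW):
##
.#
.#
After rotation 2 (CW):
..#
###
After rotation 3 (CW):
#.
#.
##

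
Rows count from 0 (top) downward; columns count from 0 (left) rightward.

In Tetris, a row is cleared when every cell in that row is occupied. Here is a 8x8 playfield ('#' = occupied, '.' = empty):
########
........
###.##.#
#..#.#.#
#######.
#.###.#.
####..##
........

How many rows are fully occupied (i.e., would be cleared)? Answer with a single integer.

Check each row:
  row 0: 0 empty cells -> FULL (clear)
  row 1: 8 empty cells -> not full
  row 2: 2 empty cells -> not full
  row 3: 4 empty cells -> not full
  row 4: 1 empty cell -> not full
  row 5: 3 empty cells -> not full
  row 6: 2 empty cells -> not full
  row 7: 8 empty cells -> not full
Total rows cleared: 1

Answer: 1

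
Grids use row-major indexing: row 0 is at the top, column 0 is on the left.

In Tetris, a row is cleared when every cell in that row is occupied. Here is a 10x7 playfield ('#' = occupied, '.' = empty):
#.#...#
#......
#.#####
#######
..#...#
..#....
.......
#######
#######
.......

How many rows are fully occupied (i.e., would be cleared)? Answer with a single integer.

Check each row:
  row 0: 4 empty cells -> not full
  row 1: 6 empty cells -> not full
  row 2: 1 empty cell -> not full
  row 3: 0 empty cells -> FULL (clear)
  row 4: 5 empty cells -> not full
  row 5: 6 empty cells -> not full
  row 6: 7 empty cells -> not full
  row 7: 0 empty cells -> FULL (clear)
  row 8: 0 empty cells -> FULL (clear)
  row 9: 7 empty cells -> not full
Total rows cleared: 3

Answer: 3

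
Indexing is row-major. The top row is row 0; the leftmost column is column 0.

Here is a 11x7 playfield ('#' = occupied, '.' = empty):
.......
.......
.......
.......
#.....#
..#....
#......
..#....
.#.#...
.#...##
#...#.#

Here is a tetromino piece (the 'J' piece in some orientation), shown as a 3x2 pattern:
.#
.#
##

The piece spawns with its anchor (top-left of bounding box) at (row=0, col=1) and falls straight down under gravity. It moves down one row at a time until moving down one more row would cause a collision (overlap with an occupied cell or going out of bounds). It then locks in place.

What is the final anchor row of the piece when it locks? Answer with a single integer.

Spawn at (row=0, col=1). Try each row:
  row 0: fits
  row 1: fits
  row 2: fits
  row 3: blocked -> lock at row 2

Answer: 2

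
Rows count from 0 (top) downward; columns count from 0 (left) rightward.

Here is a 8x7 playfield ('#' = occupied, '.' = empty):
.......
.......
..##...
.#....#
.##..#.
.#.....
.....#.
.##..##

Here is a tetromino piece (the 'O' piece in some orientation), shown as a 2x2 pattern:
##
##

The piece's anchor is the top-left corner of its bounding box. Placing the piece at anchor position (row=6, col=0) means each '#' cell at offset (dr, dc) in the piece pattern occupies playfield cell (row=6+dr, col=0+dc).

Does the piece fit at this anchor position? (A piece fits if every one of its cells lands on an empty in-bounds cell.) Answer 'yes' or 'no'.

Answer: no

Derivation:
Check each piece cell at anchor (6, 0):
  offset (0,0) -> (6,0): empty -> OK
  offset (0,1) -> (6,1): empty -> OK
  offset (1,0) -> (7,0): empty -> OK
  offset (1,1) -> (7,1): occupied ('#') -> FAIL
All cells valid: no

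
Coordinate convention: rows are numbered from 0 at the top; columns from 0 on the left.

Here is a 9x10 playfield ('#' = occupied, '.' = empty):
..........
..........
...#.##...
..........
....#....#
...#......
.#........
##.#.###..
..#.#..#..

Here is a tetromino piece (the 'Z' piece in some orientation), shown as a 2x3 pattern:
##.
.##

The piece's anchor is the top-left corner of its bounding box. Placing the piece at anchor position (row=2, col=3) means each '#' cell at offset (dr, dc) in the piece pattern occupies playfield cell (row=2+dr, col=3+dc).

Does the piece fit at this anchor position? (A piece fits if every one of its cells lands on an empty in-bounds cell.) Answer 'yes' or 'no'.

Answer: no

Derivation:
Check each piece cell at anchor (2, 3):
  offset (0,0) -> (2,3): occupied ('#') -> FAIL
  offset (0,1) -> (2,4): empty -> OK
  offset (1,1) -> (3,4): empty -> OK
  offset (1,2) -> (3,5): empty -> OK
All cells valid: no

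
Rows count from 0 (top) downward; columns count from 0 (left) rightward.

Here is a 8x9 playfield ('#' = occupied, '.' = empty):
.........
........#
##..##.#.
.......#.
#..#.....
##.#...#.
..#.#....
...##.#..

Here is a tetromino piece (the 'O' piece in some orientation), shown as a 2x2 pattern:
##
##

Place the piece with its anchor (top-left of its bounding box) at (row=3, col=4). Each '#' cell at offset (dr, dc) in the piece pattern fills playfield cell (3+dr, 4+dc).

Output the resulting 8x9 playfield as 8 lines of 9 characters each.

Answer: .........
........#
##..##.#.
....##.#.
#..###...
##.#...#.
..#.#....
...##.#..

Derivation:
Fill (3+0,4+0) = (3,4)
Fill (3+0,4+1) = (3,5)
Fill (3+1,4+0) = (4,4)
Fill (3+1,4+1) = (4,5)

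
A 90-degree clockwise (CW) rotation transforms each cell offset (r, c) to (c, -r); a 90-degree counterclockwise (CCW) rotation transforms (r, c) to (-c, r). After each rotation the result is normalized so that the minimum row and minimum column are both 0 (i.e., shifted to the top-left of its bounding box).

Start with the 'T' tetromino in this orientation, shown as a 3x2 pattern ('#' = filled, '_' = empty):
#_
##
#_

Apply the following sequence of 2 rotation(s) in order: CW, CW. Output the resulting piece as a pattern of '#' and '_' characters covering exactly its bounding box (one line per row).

Answer: _#
##
_#

Derivation:
Start:
#_
##
#_
After rotation 1 (CW):
###
_#_
After rotation 2 (CW):
_#
##
_#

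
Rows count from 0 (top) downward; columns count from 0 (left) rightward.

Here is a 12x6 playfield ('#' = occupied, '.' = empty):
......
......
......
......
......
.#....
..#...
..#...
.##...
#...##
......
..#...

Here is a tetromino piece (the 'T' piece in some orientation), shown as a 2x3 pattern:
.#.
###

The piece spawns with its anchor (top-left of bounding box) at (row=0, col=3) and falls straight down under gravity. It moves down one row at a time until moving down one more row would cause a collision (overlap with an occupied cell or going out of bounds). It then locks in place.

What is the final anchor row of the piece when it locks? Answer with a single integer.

Answer: 7

Derivation:
Spawn at (row=0, col=3). Try each row:
  row 0: fits
  row 1: fits
  row 2: fits
  row 3: fits
  row 4: fits
  row 5: fits
  row 6: fits
  row 7: fits
  row 8: blocked -> lock at row 7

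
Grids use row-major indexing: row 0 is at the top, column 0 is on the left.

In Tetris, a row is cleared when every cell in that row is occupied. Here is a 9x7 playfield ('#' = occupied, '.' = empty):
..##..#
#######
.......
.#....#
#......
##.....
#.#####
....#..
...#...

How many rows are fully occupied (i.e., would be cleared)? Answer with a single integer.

Check each row:
  row 0: 4 empty cells -> not full
  row 1: 0 empty cells -> FULL (clear)
  row 2: 7 empty cells -> not full
  row 3: 5 empty cells -> not full
  row 4: 6 empty cells -> not full
  row 5: 5 empty cells -> not full
  row 6: 1 empty cell -> not full
  row 7: 6 empty cells -> not full
  row 8: 6 empty cells -> not full
Total rows cleared: 1

Answer: 1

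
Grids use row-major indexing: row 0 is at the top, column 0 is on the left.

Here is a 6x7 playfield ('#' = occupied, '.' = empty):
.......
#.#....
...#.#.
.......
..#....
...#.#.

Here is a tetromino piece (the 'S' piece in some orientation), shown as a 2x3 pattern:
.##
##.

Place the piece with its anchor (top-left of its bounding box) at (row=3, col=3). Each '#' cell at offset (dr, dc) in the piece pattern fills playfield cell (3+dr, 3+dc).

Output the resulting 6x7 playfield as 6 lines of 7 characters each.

Answer: .......
#.#....
...#.#.
....##.
..###..
...#.#.

Derivation:
Fill (3+0,3+1) = (3,4)
Fill (3+0,3+2) = (3,5)
Fill (3+1,3+0) = (4,3)
Fill (3+1,3+1) = (4,4)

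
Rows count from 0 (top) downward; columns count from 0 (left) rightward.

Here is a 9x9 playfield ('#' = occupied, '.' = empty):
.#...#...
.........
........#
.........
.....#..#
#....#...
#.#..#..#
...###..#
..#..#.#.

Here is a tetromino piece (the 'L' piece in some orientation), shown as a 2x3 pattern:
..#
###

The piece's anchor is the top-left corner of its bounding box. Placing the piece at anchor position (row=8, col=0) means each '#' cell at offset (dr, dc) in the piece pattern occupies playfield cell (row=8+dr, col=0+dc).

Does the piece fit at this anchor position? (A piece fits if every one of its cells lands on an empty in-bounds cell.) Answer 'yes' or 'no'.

Answer: no

Derivation:
Check each piece cell at anchor (8, 0):
  offset (0,2) -> (8,2): occupied ('#') -> FAIL
  offset (1,0) -> (9,0): out of bounds -> FAIL
  offset (1,1) -> (9,1): out of bounds -> FAIL
  offset (1,2) -> (9,2): out of bounds -> FAIL
All cells valid: no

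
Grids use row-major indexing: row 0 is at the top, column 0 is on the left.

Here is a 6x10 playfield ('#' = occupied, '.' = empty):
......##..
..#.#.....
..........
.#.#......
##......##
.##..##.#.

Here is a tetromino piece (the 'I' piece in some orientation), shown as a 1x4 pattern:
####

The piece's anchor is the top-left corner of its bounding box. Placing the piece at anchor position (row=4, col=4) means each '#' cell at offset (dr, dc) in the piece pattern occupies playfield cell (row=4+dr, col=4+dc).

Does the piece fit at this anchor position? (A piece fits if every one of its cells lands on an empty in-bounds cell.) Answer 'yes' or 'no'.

Answer: yes

Derivation:
Check each piece cell at anchor (4, 4):
  offset (0,0) -> (4,4): empty -> OK
  offset (0,1) -> (4,5): empty -> OK
  offset (0,2) -> (4,6): empty -> OK
  offset (0,3) -> (4,7): empty -> OK
All cells valid: yes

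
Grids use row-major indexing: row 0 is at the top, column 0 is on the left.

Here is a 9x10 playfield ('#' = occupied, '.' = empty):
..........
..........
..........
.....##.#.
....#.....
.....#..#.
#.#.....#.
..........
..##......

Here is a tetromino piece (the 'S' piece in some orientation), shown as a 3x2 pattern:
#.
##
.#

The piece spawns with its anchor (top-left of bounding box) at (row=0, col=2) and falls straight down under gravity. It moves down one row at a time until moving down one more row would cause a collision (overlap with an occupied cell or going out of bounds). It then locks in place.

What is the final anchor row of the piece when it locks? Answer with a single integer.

Spawn at (row=0, col=2). Try each row:
  row 0: fits
  row 1: fits
  row 2: fits
  row 3: fits
  row 4: fits
  row 5: blocked -> lock at row 4

Answer: 4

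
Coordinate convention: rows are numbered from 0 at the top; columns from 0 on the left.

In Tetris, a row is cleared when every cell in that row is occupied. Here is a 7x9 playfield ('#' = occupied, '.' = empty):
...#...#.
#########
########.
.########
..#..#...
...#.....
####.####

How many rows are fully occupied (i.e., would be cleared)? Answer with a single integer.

Answer: 1

Derivation:
Check each row:
  row 0: 7 empty cells -> not full
  row 1: 0 empty cells -> FULL (clear)
  row 2: 1 empty cell -> not full
  row 3: 1 empty cell -> not full
  row 4: 7 empty cells -> not full
  row 5: 8 empty cells -> not full
  row 6: 1 empty cell -> not full
Total rows cleared: 1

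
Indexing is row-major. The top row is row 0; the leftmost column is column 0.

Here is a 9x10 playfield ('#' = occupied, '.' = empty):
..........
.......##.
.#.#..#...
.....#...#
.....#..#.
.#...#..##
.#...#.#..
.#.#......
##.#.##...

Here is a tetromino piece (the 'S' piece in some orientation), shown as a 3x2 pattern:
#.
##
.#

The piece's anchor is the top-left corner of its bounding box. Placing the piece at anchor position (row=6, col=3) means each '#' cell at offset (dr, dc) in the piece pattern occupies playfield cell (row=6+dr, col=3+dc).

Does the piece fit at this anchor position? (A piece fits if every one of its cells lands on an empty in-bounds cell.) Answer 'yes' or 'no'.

Answer: no

Derivation:
Check each piece cell at anchor (6, 3):
  offset (0,0) -> (6,3): empty -> OK
  offset (1,0) -> (7,3): occupied ('#') -> FAIL
  offset (1,1) -> (7,4): empty -> OK
  offset (2,1) -> (8,4): empty -> OK
All cells valid: no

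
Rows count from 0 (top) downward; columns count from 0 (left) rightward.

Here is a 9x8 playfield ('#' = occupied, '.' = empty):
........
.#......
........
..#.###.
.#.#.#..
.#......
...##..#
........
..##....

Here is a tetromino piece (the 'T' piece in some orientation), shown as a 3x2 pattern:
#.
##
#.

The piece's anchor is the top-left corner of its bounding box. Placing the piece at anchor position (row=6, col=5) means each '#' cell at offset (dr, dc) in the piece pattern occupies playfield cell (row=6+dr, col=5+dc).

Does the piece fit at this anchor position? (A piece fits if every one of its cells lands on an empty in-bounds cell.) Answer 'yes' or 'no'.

Check each piece cell at anchor (6, 5):
  offset (0,0) -> (6,5): empty -> OK
  offset (1,0) -> (7,5): empty -> OK
  offset (1,1) -> (7,6): empty -> OK
  offset (2,0) -> (8,5): empty -> OK
All cells valid: yes

Answer: yes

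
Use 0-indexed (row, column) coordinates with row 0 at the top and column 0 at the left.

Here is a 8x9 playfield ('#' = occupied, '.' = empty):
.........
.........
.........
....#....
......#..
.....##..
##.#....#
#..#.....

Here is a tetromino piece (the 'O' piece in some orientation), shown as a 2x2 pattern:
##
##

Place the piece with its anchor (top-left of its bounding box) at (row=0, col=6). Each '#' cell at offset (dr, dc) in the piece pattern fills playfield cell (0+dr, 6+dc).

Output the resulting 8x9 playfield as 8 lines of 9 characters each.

Answer: ......##.
......##.
.........
....#....
......#..
.....##..
##.#....#
#..#.....

Derivation:
Fill (0+0,6+0) = (0,6)
Fill (0+0,6+1) = (0,7)
Fill (0+1,6+0) = (1,6)
Fill (0+1,6+1) = (1,7)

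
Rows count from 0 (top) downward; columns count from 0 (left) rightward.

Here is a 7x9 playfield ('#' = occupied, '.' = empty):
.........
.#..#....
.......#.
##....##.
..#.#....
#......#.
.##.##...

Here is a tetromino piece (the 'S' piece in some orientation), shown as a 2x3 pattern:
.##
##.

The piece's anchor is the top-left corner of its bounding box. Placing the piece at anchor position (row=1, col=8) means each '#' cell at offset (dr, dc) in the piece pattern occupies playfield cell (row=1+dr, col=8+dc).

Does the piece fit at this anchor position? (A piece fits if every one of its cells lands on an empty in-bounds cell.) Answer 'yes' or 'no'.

Check each piece cell at anchor (1, 8):
  offset (0,1) -> (1,9): out of bounds -> FAIL
  offset (0,2) -> (1,10): out of bounds -> FAIL
  offset (1,0) -> (2,8): empty -> OK
  offset (1,1) -> (2,9): out of bounds -> FAIL
All cells valid: no

Answer: no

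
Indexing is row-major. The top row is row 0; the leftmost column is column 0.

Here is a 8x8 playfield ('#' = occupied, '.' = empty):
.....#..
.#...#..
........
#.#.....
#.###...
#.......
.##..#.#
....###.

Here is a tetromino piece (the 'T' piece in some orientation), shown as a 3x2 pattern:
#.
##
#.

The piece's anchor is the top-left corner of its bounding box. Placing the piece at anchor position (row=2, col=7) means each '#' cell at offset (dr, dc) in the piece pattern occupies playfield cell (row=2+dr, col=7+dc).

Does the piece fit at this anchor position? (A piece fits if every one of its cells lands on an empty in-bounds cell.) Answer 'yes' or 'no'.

Answer: no

Derivation:
Check each piece cell at anchor (2, 7):
  offset (0,0) -> (2,7): empty -> OK
  offset (1,0) -> (3,7): empty -> OK
  offset (1,1) -> (3,8): out of bounds -> FAIL
  offset (2,0) -> (4,7): empty -> OK
All cells valid: no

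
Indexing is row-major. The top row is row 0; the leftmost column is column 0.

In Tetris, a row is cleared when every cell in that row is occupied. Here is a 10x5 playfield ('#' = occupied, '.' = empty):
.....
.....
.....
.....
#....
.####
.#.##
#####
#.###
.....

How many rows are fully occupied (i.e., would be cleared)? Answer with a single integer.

Check each row:
  row 0: 5 empty cells -> not full
  row 1: 5 empty cells -> not full
  row 2: 5 empty cells -> not full
  row 3: 5 empty cells -> not full
  row 4: 4 empty cells -> not full
  row 5: 1 empty cell -> not full
  row 6: 2 empty cells -> not full
  row 7: 0 empty cells -> FULL (clear)
  row 8: 1 empty cell -> not full
  row 9: 5 empty cells -> not full
Total rows cleared: 1

Answer: 1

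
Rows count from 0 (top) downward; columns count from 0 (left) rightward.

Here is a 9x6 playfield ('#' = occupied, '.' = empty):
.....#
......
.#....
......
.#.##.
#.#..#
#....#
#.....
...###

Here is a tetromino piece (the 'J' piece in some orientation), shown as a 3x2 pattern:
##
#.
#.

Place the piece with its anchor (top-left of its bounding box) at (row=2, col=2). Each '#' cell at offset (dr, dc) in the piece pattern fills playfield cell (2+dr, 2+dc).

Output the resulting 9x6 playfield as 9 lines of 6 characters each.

Answer: .....#
......
.###..
..#...
.####.
#.#..#
#....#
#.....
...###

Derivation:
Fill (2+0,2+0) = (2,2)
Fill (2+0,2+1) = (2,3)
Fill (2+1,2+0) = (3,2)
Fill (2+2,2+0) = (4,2)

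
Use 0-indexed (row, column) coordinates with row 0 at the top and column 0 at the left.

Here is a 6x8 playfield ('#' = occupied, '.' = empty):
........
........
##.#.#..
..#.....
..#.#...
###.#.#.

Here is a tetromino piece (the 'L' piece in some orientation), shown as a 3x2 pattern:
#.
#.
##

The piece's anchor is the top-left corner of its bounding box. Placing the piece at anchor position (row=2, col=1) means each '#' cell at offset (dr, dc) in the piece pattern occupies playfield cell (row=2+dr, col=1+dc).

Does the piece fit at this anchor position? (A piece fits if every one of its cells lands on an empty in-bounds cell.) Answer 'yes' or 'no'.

Check each piece cell at anchor (2, 1):
  offset (0,0) -> (2,1): occupied ('#') -> FAIL
  offset (1,0) -> (3,1): empty -> OK
  offset (2,0) -> (4,1): empty -> OK
  offset (2,1) -> (4,2): occupied ('#') -> FAIL
All cells valid: no

Answer: no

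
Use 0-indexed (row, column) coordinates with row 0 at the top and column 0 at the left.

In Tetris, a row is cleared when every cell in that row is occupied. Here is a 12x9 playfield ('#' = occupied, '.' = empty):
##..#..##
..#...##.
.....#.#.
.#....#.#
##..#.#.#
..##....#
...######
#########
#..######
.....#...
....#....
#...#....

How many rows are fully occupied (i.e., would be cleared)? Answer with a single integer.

Check each row:
  row 0: 4 empty cells -> not full
  row 1: 6 empty cells -> not full
  row 2: 7 empty cells -> not full
  row 3: 6 empty cells -> not full
  row 4: 4 empty cells -> not full
  row 5: 6 empty cells -> not full
  row 6: 3 empty cells -> not full
  row 7: 0 empty cells -> FULL (clear)
  row 8: 2 empty cells -> not full
  row 9: 8 empty cells -> not full
  row 10: 8 empty cells -> not full
  row 11: 7 empty cells -> not full
Total rows cleared: 1

Answer: 1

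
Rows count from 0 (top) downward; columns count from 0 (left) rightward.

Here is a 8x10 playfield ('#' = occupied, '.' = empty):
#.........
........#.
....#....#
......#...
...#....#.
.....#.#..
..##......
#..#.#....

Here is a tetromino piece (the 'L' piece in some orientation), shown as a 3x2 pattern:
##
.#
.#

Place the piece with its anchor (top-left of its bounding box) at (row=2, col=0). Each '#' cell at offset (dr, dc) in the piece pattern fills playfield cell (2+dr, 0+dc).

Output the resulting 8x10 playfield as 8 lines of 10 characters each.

Fill (2+0,0+0) = (2,0)
Fill (2+0,0+1) = (2,1)
Fill (2+1,0+1) = (3,1)
Fill (2+2,0+1) = (4,1)

Answer: #.........
........#.
##..#....#
.#....#...
.#.#....#.
.....#.#..
..##......
#..#.#....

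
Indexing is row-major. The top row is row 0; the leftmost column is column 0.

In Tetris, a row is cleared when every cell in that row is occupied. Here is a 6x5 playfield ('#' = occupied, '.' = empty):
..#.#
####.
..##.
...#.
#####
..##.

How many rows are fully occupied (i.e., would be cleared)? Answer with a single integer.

Check each row:
  row 0: 3 empty cells -> not full
  row 1: 1 empty cell -> not full
  row 2: 3 empty cells -> not full
  row 3: 4 empty cells -> not full
  row 4: 0 empty cells -> FULL (clear)
  row 5: 3 empty cells -> not full
Total rows cleared: 1

Answer: 1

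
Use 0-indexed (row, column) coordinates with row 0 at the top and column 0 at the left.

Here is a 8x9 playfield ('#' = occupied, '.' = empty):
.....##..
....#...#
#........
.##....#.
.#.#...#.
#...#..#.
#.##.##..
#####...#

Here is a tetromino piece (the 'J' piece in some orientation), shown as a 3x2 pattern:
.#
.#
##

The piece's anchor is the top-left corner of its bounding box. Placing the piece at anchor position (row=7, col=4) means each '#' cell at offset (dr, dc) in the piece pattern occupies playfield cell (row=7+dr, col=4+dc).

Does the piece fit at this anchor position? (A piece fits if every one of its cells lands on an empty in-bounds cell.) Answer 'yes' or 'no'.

Check each piece cell at anchor (7, 4):
  offset (0,1) -> (7,5): empty -> OK
  offset (1,1) -> (8,5): out of bounds -> FAIL
  offset (2,0) -> (9,4): out of bounds -> FAIL
  offset (2,1) -> (9,5): out of bounds -> FAIL
All cells valid: no

Answer: no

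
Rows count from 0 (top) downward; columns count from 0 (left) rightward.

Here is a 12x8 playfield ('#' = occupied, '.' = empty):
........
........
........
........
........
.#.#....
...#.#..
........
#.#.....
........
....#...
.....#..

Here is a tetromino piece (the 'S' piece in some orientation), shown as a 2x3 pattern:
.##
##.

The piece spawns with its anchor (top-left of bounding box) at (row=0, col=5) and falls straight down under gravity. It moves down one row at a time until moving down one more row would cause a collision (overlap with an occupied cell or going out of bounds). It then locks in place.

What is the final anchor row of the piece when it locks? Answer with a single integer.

Answer: 4

Derivation:
Spawn at (row=0, col=5). Try each row:
  row 0: fits
  row 1: fits
  row 2: fits
  row 3: fits
  row 4: fits
  row 5: blocked -> lock at row 4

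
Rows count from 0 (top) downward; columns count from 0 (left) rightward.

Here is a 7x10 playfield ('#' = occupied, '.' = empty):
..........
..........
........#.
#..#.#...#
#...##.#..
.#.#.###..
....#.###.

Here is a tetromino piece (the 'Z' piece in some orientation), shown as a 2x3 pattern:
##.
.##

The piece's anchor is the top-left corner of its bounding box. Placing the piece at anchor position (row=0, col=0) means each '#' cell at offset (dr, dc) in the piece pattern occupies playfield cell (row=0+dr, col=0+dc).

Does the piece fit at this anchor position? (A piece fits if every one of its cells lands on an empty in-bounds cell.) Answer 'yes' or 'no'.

Answer: yes

Derivation:
Check each piece cell at anchor (0, 0):
  offset (0,0) -> (0,0): empty -> OK
  offset (0,1) -> (0,1): empty -> OK
  offset (1,1) -> (1,1): empty -> OK
  offset (1,2) -> (1,2): empty -> OK
All cells valid: yes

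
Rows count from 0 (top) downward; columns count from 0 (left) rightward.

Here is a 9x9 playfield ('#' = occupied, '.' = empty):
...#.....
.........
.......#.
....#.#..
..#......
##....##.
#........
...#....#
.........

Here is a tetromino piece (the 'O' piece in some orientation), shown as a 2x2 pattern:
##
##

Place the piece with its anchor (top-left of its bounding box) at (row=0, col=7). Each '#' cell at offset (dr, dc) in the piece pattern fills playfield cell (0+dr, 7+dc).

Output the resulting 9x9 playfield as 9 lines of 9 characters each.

Answer: ...#...##
.......##
.......#.
....#.#..
..#......
##....##.
#........
...#....#
.........

Derivation:
Fill (0+0,7+0) = (0,7)
Fill (0+0,7+1) = (0,8)
Fill (0+1,7+0) = (1,7)
Fill (0+1,7+1) = (1,8)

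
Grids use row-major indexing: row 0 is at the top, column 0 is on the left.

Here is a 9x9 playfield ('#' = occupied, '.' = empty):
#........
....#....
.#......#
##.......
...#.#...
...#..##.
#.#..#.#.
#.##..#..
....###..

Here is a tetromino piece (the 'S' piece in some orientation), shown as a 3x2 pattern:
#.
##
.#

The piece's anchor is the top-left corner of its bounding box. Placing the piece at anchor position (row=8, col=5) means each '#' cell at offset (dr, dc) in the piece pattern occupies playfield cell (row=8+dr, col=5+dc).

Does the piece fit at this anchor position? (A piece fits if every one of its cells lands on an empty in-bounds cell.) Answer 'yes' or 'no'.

Check each piece cell at anchor (8, 5):
  offset (0,0) -> (8,5): occupied ('#') -> FAIL
  offset (1,0) -> (9,5): out of bounds -> FAIL
  offset (1,1) -> (9,6): out of bounds -> FAIL
  offset (2,1) -> (10,6): out of bounds -> FAIL
All cells valid: no

Answer: no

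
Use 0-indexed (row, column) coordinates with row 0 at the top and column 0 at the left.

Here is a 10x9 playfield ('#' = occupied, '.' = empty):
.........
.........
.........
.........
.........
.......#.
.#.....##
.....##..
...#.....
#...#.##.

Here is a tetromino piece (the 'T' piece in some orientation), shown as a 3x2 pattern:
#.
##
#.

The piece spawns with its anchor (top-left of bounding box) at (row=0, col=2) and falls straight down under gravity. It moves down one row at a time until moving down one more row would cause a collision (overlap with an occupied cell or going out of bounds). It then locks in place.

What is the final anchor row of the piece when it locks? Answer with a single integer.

Answer: 6

Derivation:
Spawn at (row=0, col=2). Try each row:
  row 0: fits
  row 1: fits
  row 2: fits
  row 3: fits
  row 4: fits
  row 5: fits
  row 6: fits
  row 7: blocked -> lock at row 6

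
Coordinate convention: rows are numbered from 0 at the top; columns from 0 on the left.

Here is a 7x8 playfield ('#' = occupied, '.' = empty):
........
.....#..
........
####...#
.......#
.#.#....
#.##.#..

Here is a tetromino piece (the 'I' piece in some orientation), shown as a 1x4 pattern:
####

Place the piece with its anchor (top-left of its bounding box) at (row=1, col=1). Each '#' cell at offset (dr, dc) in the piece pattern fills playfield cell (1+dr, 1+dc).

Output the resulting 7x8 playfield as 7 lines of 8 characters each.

Fill (1+0,1+0) = (1,1)
Fill (1+0,1+1) = (1,2)
Fill (1+0,1+2) = (1,3)
Fill (1+0,1+3) = (1,4)

Answer: ........
.#####..
........
####...#
.......#
.#.#....
#.##.#..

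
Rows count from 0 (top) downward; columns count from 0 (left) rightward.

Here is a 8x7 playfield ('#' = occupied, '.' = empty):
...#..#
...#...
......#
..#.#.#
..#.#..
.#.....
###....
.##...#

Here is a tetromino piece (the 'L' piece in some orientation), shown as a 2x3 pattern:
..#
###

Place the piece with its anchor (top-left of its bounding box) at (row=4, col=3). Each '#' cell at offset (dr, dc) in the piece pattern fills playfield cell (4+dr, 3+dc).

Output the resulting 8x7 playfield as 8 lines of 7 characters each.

Fill (4+0,3+2) = (4,5)
Fill (4+1,3+0) = (5,3)
Fill (4+1,3+1) = (5,4)
Fill (4+1,3+2) = (5,5)

Answer: ...#..#
...#...
......#
..#.#.#
..#.##.
.#.###.
###....
.##...#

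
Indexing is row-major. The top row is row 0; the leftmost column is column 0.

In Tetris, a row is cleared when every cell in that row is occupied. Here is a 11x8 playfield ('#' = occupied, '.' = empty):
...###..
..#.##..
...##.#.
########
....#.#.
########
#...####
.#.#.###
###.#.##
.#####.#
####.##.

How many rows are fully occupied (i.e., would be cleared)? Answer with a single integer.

Answer: 2

Derivation:
Check each row:
  row 0: 5 empty cells -> not full
  row 1: 5 empty cells -> not full
  row 2: 5 empty cells -> not full
  row 3: 0 empty cells -> FULL (clear)
  row 4: 6 empty cells -> not full
  row 5: 0 empty cells -> FULL (clear)
  row 6: 3 empty cells -> not full
  row 7: 3 empty cells -> not full
  row 8: 2 empty cells -> not full
  row 9: 2 empty cells -> not full
  row 10: 2 empty cells -> not full
Total rows cleared: 2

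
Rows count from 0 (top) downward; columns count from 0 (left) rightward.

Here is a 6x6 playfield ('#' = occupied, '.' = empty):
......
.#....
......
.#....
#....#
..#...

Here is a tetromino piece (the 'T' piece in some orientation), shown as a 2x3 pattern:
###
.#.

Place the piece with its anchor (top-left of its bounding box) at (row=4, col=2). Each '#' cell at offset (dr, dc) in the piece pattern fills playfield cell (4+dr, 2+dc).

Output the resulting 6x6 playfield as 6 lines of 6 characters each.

Answer: ......
.#....
......
.#....
#.####
..##..

Derivation:
Fill (4+0,2+0) = (4,2)
Fill (4+0,2+1) = (4,3)
Fill (4+0,2+2) = (4,4)
Fill (4+1,2+1) = (5,3)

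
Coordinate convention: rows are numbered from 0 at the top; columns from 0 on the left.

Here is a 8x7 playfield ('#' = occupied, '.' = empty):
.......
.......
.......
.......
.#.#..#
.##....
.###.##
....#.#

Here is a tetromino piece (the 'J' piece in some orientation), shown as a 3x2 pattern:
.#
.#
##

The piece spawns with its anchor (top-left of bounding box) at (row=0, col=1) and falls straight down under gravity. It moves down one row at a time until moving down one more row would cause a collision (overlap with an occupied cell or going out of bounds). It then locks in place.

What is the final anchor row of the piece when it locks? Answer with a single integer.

Spawn at (row=0, col=1). Try each row:
  row 0: fits
  row 1: fits
  row 2: blocked -> lock at row 1

Answer: 1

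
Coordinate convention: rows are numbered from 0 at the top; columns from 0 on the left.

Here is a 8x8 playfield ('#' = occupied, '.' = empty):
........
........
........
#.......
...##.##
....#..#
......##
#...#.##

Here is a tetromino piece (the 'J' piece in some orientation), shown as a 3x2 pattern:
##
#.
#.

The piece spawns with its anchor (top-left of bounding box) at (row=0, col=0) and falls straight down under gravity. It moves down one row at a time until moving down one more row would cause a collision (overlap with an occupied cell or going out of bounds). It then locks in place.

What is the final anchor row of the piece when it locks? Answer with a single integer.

Answer: 0

Derivation:
Spawn at (row=0, col=0). Try each row:
  row 0: fits
  row 1: blocked -> lock at row 0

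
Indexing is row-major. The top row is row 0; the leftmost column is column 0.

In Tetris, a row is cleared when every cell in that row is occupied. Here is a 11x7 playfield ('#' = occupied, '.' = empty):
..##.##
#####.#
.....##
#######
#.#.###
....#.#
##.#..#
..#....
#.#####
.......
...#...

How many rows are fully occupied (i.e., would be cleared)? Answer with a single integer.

Check each row:
  row 0: 3 empty cells -> not full
  row 1: 1 empty cell -> not full
  row 2: 5 empty cells -> not full
  row 3: 0 empty cells -> FULL (clear)
  row 4: 2 empty cells -> not full
  row 5: 5 empty cells -> not full
  row 6: 3 empty cells -> not full
  row 7: 6 empty cells -> not full
  row 8: 1 empty cell -> not full
  row 9: 7 empty cells -> not full
  row 10: 6 empty cells -> not full
Total rows cleared: 1

Answer: 1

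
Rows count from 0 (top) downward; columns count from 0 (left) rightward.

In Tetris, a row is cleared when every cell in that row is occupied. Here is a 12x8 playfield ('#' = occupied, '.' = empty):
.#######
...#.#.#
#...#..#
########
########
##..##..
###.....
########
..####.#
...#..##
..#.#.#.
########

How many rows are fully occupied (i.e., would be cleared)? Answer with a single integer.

Answer: 4

Derivation:
Check each row:
  row 0: 1 empty cell -> not full
  row 1: 5 empty cells -> not full
  row 2: 5 empty cells -> not full
  row 3: 0 empty cells -> FULL (clear)
  row 4: 0 empty cells -> FULL (clear)
  row 5: 4 empty cells -> not full
  row 6: 5 empty cells -> not full
  row 7: 0 empty cells -> FULL (clear)
  row 8: 3 empty cells -> not full
  row 9: 5 empty cells -> not full
  row 10: 5 empty cells -> not full
  row 11: 0 empty cells -> FULL (clear)
Total rows cleared: 4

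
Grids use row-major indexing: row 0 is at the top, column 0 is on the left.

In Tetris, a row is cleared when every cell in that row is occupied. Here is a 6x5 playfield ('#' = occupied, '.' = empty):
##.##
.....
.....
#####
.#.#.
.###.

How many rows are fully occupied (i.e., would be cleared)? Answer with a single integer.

Answer: 1

Derivation:
Check each row:
  row 0: 1 empty cell -> not full
  row 1: 5 empty cells -> not full
  row 2: 5 empty cells -> not full
  row 3: 0 empty cells -> FULL (clear)
  row 4: 3 empty cells -> not full
  row 5: 2 empty cells -> not full
Total rows cleared: 1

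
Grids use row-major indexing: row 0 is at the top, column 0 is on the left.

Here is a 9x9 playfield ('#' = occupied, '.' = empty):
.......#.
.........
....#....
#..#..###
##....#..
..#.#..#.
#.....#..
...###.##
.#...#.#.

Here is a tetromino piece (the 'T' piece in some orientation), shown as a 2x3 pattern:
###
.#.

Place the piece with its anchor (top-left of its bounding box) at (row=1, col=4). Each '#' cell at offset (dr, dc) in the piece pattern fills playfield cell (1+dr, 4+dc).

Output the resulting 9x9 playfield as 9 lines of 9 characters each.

Fill (1+0,4+0) = (1,4)
Fill (1+0,4+1) = (1,5)
Fill (1+0,4+2) = (1,6)
Fill (1+1,4+1) = (2,5)

Answer: .......#.
....###..
....##...
#..#..###
##....#..
..#.#..#.
#.....#..
...###.##
.#...#.#.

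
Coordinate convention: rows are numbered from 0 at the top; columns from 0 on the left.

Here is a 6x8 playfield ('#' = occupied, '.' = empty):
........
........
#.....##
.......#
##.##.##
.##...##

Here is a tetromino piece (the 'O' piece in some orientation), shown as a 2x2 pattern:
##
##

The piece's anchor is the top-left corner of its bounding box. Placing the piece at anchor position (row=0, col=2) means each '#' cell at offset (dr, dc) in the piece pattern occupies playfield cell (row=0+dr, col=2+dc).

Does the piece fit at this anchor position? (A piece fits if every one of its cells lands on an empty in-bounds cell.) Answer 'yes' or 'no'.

Answer: yes

Derivation:
Check each piece cell at anchor (0, 2):
  offset (0,0) -> (0,2): empty -> OK
  offset (0,1) -> (0,3): empty -> OK
  offset (1,0) -> (1,2): empty -> OK
  offset (1,1) -> (1,3): empty -> OK
All cells valid: yes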